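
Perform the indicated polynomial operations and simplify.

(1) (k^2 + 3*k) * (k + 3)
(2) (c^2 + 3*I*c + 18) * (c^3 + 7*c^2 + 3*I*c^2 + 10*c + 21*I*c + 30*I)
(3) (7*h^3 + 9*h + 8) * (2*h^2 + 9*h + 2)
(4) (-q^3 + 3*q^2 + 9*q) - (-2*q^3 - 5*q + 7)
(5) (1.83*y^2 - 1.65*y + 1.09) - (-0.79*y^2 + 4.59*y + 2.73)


(1) = k^3 + 6*k^2 + 9*k
(2) = c^5 + 7*c^4 + 6*I*c^4 + 19*c^3 + 42*I*c^3 + 63*c^2 + 114*I*c^2 + 90*c + 378*I*c + 540*I
(3) = 14*h^5 + 63*h^4 + 32*h^3 + 97*h^2 + 90*h + 16
(4) = q^3 + 3*q^2 + 14*q - 7
(5) = 2.62*y^2 - 6.24*y - 1.64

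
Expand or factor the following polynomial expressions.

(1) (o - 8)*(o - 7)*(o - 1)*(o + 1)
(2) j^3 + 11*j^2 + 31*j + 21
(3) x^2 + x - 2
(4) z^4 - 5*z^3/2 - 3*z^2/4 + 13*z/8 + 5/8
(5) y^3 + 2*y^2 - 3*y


(1) = o^4 - 15*o^3 + 55*o^2 + 15*o - 56
(2) = (j + 1)*(j + 3)*(j + 7)
(3) = (x - 1)*(x + 2)
(4) = (z - 5/2)*(z - 1)*(z + 1/2)^2
(5) = y*(y - 1)*(y + 3)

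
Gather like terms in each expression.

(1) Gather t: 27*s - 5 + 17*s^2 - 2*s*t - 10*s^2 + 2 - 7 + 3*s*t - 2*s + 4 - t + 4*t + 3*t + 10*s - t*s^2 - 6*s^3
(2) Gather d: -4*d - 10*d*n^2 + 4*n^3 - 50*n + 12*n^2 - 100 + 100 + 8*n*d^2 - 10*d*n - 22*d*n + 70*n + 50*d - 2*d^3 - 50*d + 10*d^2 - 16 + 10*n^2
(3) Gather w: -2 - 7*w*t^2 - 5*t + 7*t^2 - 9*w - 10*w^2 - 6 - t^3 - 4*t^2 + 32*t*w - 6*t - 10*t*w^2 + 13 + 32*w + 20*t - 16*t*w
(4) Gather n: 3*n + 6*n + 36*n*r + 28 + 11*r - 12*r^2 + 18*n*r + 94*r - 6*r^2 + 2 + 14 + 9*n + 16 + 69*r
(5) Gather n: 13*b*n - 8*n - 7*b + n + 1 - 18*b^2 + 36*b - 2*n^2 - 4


(1) = -6*s^3 + 7*s^2 + 35*s + t*(-s^2 + s + 6) - 6
(2) = -2*d^3 + d^2*(8*n + 10) + d*(-10*n^2 - 32*n - 4) + 4*n^3 + 22*n^2 + 20*n - 16
(3) = -t^3 + 3*t^2 + 9*t + w^2*(-10*t - 10) + w*(-7*t^2 + 16*t + 23) + 5
(4) = n*(54*r + 18) - 18*r^2 + 174*r + 60
(5) = -18*b^2 + 29*b - 2*n^2 + n*(13*b - 7) - 3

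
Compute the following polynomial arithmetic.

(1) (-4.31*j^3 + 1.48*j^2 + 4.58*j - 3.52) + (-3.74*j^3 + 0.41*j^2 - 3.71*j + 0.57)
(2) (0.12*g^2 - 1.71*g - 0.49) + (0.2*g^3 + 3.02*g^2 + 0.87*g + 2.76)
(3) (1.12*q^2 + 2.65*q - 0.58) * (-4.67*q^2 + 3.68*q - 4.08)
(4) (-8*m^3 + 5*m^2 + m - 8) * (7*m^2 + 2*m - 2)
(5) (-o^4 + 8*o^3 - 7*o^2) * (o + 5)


(1) = -8.05*j^3 + 1.89*j^2 + 0.87*j - 2.95
(2) = 0.2*g^3 + 3.14*g^2 - 0.84*g + 2.27
(3) = -5.2304*q^4 - 8.2539*q^3 + 7.891*q^2 - 12.9464*q + 2.3664
(4) = -56*m^5 + 19*m^4 + 33*m^3 - 64*m^2 - 18*m + 16
(5) = -o^5 + 3*o^4 + 33*o^3 - 35*o^2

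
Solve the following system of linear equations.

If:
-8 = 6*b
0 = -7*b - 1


Then:
No Solution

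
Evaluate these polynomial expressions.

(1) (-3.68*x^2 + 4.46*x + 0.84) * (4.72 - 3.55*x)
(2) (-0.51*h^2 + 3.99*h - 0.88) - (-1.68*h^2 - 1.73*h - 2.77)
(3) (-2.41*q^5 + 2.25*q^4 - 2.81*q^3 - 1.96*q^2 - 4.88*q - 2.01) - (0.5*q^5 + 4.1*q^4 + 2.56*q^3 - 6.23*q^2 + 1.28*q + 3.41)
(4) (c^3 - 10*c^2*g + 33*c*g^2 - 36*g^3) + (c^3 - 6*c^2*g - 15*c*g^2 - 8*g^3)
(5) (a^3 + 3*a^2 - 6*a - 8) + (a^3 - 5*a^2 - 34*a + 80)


(1) = 13.064*x^3 - 33.2026*x^2 + 18.0692*x + 3.9648
(2) = 1.17*h^2 + 5.72*h + 1.89
(3) = -2.91*q^5 - 1.85*q^4 - 5.37*q^3 + 4.27*q^2 - 6.16*q - 5.42
(4) = 2*c^3 - 16*c^2*g + 18*c*g^2 - 44*g^3
(5) = 2*a^3 - 2*a^2 - 40*a + 72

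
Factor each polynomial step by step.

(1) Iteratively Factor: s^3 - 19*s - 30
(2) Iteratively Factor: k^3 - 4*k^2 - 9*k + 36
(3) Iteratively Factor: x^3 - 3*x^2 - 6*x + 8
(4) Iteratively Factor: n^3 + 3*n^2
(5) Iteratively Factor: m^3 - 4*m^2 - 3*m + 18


(1) = (s + 2)*(s^2 - 2*s - 15) = (s - 5)*(s + 2)*(s + 3)
(2) = (k - 3)*(k^2 - k - 12) = (k - 3)*(k + 3)*(k - 4)
(3) = (x + 2)*(x^2 - 5*x + 4) = (x - 1)*(x + 2)*(x - 4)
(4) = (n + 3)*(n^2) = n*(n + 3)*(n)
(5) = (m - 3)*(m^2 - m - 6) = (m - 3)*(m + 2)*(m - 3)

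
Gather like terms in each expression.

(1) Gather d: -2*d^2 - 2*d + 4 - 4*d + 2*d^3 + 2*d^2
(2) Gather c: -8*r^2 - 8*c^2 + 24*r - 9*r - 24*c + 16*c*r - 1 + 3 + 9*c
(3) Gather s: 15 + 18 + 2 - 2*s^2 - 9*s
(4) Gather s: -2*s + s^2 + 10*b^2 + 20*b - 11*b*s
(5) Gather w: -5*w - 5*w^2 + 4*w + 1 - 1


(1) = 2*d^3 - 6*d + 4
(2) = -8*c^2 + c*(16*r - 15) - 8*r^2 + 15*r + 2
(3) = -2*s^2 - 9*s + 35
(4) = 10*b^2 + 20*b + s^2 + s*(-11*b - 2)
(5) = -5*w^2 - w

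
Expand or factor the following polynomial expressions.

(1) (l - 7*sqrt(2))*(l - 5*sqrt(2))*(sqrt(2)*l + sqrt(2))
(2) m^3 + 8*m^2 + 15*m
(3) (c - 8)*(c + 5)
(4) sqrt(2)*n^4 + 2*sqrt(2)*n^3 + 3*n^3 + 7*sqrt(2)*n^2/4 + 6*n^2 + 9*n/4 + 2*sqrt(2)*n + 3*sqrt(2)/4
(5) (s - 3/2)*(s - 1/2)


(1) = sqrt(2)*l^3 - 24*l^2 + sqrt(2)*l^2 - 24*l + 70*sqrt(2)*l + 70*sqrt(2)
(2) = m*(m + 3)*(m + 5)
(3) = c^2 - 3*c - 40
(4) = (n + 3/2)*(n + sqrt(2)/2)*(n + sqrt(2))*(sqrt(2)*n + sqrt(2)/2)
(5) = s^2 - 2*s + 3/4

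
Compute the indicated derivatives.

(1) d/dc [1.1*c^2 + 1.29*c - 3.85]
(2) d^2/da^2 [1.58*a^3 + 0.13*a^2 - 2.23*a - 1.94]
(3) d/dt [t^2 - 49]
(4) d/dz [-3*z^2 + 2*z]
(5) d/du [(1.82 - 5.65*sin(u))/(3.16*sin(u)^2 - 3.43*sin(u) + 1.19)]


(1) = 2.2*c + 1.29
(2) = 9.48*a + 0.26
(3) = 2*t
(4) = 2 - 6*z
(5) = (17.854*sin(u)^2 - 11.5024*sin(u) - 0.4809)*cos(u)/(9.9856*sin(u)^4 - 21.6776*sin(u)^3 + 19.2857*sin(u)^2 - 8.1634*sin(u) + 1.4161)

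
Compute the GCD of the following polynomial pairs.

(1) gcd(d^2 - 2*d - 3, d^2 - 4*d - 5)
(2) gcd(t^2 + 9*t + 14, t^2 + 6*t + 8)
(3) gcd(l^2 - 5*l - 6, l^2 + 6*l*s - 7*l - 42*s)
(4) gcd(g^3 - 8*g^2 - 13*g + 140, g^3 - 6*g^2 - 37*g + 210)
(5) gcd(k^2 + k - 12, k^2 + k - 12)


(1) = gcd((d - 3)*(d + 1), (d - 5)*(d + 1)) = d + 1
(2) = gcd((t + 2)*(t + 7), (t + 2)*(t + 4)) = t + 2
(3) = gcd((l - 6)*(l + 1), (l - 7)*(l + 6*s)) = 1
(4) = g^2 - 12*g + 35
(5) = gcd((k - 3)*(k + 4), (k - 3)*(k + 4)) = k^2 + k - 12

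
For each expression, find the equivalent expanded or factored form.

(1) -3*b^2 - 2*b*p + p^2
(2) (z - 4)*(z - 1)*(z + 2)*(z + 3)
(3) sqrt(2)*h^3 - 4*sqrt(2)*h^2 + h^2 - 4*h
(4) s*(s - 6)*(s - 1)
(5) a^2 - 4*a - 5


(1) = (-3*b + p)*(b + p)
(2) = z^4 - 15*z^2 - 10*z + 24
(3) = h*(h - 4)*(sqrt(2)*h + 1)
(4) = s^3 - 7*s^2 + 6*s
(5) = (a - 5)*(a + 1)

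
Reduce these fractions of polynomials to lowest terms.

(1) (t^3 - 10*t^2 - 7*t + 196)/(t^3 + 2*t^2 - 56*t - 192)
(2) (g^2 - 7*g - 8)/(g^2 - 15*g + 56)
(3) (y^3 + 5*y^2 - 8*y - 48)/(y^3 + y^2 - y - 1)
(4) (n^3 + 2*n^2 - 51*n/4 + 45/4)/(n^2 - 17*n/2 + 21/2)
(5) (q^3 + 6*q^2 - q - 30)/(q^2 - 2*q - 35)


(1) = (t^2 - 14*t + 49)/(t^2 - 2*t - 48)
(2) = (g + 1)/(g - 7)
(3) = (y^3 + 5*y^2 - 8*y - 48)/(y^3 + y^2 - y - 1)
(4) = (2*n^2 + 7*n - 15)/(2*n - 14)
(5) = (q^2 + q - 6)/(q - 7)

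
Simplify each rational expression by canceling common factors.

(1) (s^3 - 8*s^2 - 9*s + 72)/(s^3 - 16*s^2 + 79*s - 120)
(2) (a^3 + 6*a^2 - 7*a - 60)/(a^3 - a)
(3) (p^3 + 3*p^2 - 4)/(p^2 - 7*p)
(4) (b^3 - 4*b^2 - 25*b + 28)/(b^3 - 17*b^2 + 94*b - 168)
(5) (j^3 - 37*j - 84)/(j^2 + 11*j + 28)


(1) = (s + 3)/(s - 5)
(2) = (a^3 + 6*a^2 - 7*a - 60)/(a^3 - a)
(3) = (p^3 + 3*p^2 - 4)/(p^2 - 7*p)
(4) = (b^2 + 3*b - 4)/(b^2 - 10*b + 24)
(5) = (j^2 - 4*j - 21)/(j + 7)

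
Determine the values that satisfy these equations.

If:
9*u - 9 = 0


Then:
u = 1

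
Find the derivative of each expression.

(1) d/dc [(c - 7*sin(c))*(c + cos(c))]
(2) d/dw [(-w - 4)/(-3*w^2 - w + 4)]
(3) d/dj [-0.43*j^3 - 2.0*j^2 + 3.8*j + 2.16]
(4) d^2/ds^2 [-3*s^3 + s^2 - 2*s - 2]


(1) = -(c - 7*sin(c))*(sin(c) - 1) - (c + cos(c))*(7*cos(c) - 1)
(2) = (3*w^2 + w - (w + 4)*(6*w + 1) - 4)/(3*w^2 + w - 4)^2
(3) = -1.29*j^2 - 4.0*j + 3.8
(4) = 2 - 18*s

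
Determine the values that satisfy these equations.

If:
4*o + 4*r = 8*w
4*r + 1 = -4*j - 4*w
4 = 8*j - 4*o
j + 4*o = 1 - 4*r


Then:
j = 13/11
o = 15/11
r = -31/22
w = -1/44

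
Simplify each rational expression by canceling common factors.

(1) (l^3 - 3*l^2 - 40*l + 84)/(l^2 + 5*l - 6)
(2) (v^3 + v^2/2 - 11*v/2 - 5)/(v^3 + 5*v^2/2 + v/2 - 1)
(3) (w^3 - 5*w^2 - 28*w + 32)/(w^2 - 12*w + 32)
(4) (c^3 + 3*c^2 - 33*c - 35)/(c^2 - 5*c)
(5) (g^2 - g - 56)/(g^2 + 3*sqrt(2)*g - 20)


(1) = (l^2 - 9*l + 14)/(l - 1)
(2) = (2*v - 5)/(2*v - 1)
(3) = (w^2 + 3*w - 4)/(w - 4)
(4) = (c^2 + 8*c + 7)/c
(5) = (g^2 - g - 56)/(g^2 + 3*sqrt(2)*g - 20)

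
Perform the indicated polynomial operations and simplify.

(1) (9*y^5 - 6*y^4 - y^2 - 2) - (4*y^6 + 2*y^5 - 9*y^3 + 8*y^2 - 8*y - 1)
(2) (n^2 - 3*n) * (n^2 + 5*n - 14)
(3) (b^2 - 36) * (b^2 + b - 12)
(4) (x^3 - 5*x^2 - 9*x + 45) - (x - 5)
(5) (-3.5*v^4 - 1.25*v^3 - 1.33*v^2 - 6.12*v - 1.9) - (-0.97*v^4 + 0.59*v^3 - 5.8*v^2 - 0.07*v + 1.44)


(1) = -4*y^6 + 7*y^5 - 6*y^4 + 9*y^3 - 9*y^2 + 8*y - 1
(2) = n^4 + 2*n^3 - 29*n^2 + 42*n
(3) = b^4 + b^3 - 48*b^2 - 36*b + 432
(4) = x^3 - 5*x^2 - 10*x + 50
(5) = -2.53*v^4 - 1.84*v^3 + 4.47*v^2 - 6.05*v - 3.34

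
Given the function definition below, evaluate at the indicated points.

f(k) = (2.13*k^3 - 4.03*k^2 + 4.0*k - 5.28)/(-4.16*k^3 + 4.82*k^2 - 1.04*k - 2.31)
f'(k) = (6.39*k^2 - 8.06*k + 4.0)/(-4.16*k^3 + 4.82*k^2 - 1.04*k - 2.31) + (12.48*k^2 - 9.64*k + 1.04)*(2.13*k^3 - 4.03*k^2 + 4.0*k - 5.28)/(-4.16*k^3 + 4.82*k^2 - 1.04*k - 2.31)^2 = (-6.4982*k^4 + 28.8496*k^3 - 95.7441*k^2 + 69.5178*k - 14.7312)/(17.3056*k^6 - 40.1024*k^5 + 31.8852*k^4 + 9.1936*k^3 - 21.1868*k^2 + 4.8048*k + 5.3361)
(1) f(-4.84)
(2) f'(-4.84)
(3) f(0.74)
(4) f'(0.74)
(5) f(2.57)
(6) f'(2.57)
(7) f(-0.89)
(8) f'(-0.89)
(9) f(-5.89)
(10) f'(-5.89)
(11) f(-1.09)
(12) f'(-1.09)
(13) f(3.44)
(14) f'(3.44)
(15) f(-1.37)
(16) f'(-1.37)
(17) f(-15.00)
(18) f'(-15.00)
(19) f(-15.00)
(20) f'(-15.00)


(1) = -0.61
(2) = -0.03
(3) = 1.72
(4) = -1.32
(5) = -0.33
(6) = -0.14
(7) = -2.52
(8) = -6.14
(9) = -0.59
(10) = -0.02
(11) = -1.73
(12) = -2.54
(13) = -0.40
(14) = -0.05
(15) = -1.26
(16) = -1.09
(17) = -0.54
(18) = -0.00
(19) = -0.54
(20) = -0.00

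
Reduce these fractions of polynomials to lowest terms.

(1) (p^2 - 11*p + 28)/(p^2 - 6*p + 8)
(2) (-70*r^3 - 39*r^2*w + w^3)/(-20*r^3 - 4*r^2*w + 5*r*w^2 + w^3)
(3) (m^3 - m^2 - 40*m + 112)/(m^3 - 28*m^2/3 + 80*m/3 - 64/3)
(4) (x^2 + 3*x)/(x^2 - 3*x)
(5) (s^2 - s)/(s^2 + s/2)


(1) = (p - 7)/(p - 2)
(2) = (7*r - w)/(2*r - w)
(3) = (3*m + 21)/(3*m - 4)
(4) = (x + 3)/(x - 3)
(5) = (2*s - 2)/(2*s + 1)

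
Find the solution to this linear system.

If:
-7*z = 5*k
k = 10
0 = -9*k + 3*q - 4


Then:
k = 10
q = 94/3
z = -50/7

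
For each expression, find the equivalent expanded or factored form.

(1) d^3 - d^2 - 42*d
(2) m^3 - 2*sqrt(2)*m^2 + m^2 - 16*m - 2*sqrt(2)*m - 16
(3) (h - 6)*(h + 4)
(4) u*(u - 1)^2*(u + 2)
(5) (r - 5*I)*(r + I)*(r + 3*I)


(1) = d*(d - 7)*(d + 6)
(2) = (m + 1)*(m - 4*sqrt(2))*(m + 2*sqrt(2))
(3) = h^2 - 2*h - 24
(4) = u^4 - 3*u^2 + 2*u
(5) = r^3 - I*r^2 + 17*r + 15*I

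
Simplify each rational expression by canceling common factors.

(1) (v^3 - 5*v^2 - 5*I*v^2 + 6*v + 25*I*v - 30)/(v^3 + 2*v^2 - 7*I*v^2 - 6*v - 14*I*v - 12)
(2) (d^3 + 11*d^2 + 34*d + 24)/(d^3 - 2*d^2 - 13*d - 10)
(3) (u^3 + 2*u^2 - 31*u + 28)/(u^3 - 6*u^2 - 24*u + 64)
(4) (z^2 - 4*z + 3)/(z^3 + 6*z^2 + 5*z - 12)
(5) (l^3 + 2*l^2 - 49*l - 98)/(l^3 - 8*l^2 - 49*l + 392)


(1) = (v^2 + v*(-5 + I) - 5*I)/(v^2 + v*(2 - I) - 2*I)
(2) = (d^2 + 10*d + 24)/(d^2 - 3*d - 10)
(3) = (u^3 + 2*u^2 - 31*u + 28)/(u^3 - 6*u^2 - 24*u + 64)
(4) = (z - 3)/(z^2 + 7*z + 12)
(5) = (l + 2)/(l - 8)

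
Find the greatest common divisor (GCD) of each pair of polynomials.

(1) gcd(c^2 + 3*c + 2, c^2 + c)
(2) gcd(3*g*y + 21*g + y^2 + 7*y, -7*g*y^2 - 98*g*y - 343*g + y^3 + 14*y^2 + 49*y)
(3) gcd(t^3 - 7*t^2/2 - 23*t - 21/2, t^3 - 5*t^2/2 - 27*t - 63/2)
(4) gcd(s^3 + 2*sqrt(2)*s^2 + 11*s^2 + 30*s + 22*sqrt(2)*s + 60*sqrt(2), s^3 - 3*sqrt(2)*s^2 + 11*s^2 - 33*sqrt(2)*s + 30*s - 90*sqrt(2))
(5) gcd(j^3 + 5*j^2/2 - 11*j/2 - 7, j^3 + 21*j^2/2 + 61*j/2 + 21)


(1) = gcd((c + 1)*(c + 2), c*(c + 1)) = c + 1
(2) = gcd((3*g + y)*(y + 7), (-7*g + y)*(y + 7)^2) = y + 7
(3) = t^2 - 4*t - 21
(4) = gcd((s + 5)*(s + 6)*(s + 2*sqrt(2)), (s + 5)*(s + 6)*(s - 3*sqrt(2))) = s^2 + 11*s + 30
(5) = j^2 + 9*j/2 + 7/2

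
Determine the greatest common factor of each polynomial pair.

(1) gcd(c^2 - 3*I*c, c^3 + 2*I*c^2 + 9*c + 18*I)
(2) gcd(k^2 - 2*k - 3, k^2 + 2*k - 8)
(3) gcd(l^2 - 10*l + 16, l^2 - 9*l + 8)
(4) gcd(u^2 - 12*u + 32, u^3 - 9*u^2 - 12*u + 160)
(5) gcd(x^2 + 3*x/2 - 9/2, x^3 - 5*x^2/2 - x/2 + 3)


(1) = gcd(c*(c - 3*I), (c - 3*I)*(c + 2*I)*(c + 3*I)) = c - 3*I
(2) = 1
(3) = l - 8
(4) = gcd((u - 8)*(u - 4), (u - 8)*(u - 5)*(u + 4)) = u - 8
(5) = x - 3/2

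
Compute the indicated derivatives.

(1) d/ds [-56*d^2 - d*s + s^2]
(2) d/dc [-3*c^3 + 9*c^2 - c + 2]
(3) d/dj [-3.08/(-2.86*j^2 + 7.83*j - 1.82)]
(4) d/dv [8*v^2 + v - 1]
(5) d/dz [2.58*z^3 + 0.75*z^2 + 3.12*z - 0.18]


(1) = -d + 2*s
(2) = -9*c^2 + 18*c - 1
(3) = (24.1164 - 17.6176*j)/(2.86*j^2 - 7.83*j + 1.82)^2
(4) = 16*v + 1
(5) = 7.74*z^2 + 1.5*z + 3.12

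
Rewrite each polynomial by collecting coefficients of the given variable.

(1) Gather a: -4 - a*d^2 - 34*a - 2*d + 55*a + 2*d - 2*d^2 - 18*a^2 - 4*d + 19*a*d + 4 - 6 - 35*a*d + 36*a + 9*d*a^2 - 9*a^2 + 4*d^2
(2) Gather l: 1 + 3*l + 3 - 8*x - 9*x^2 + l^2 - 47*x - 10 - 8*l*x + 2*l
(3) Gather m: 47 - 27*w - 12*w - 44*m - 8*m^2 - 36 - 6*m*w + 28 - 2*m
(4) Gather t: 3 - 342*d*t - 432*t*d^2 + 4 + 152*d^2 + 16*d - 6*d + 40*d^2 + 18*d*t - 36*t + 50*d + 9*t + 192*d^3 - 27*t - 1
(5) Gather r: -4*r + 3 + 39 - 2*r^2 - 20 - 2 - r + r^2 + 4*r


(1) = a^2*(9*d - 27) + a*(-d^2 - 16*d + 57) + 2*d^2 - 4*d - 6
(2) = l^2 + l*(5 - 8*x) - 9*x^2 - 55*x - 6
(3) = -8*m^2 + m*(-6*w - 46) - 39*w + 39
(4) = 192*d^3 + 192*d^2 + 60*d + t*(-432*d^2 - 324*d - 54) + 6
(5) = -r^2 - r + 20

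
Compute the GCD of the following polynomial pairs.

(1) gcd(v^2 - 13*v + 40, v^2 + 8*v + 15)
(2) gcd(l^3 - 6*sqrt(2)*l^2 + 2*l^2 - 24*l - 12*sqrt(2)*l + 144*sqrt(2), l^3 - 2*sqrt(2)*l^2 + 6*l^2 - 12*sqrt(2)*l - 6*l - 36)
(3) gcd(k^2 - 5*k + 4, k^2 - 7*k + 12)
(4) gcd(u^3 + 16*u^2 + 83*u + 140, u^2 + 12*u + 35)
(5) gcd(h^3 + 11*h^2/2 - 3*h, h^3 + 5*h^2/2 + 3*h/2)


(1) = gcd((v - 8)*(v - 5), (v + 3)*(v + 5)) = 1
(2) = gcd((l - 4)*(l + 6)*(l - 6*sqrt(2)), (l + 6)*(l - 3*sqrt(2))*(l + sqrt(2))) = l + 6
(3) = gcd((k - 4)*(k - 1), (k - 4)*(k - 3)) = k - 4
(4) = gcd((u + 4)*(u + 5)*(u + 7), (u + 5)*(u + 7)) = u^2 + 12*u + 35
(5) = h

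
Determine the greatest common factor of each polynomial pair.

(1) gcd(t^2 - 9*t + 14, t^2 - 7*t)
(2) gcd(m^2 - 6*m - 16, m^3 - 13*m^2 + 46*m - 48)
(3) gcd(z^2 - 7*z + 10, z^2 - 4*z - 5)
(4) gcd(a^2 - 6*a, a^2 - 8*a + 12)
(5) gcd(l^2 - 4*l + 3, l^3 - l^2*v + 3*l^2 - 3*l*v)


(1) = gcd((t - 7)*(t - 2), t*(t - 7)) = t - 7
(2) = m - 8
(3) = gcd((z - 5)*(z - 2), (z - 5)*(z + 1)) = z - 5
(4) = a - 6
(5) = gcd((l - 3)*(l - 1), l*(l + 3)*(l - v)) = 1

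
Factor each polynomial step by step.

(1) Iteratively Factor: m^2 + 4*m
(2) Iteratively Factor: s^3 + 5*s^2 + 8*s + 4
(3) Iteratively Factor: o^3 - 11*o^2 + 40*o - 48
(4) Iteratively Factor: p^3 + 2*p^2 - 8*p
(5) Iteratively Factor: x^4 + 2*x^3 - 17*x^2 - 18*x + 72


(1) = (m)*(m + 4)
(2) = (s + 2)*(s^2 + 3*s + 2) = (s + 1)*(s + 2)*(s + 2)
(3) = (o - 4)*(o^2 - 7*o + 12) = (o - 4)*(o - 3)*(o - 4)
(4) = (p - 2)*(p^2 + 4*p) = (p - 2)*(p + 4)*(p)
(5) = (x - 3)*(x^3 + 5*x^2 - 2*x - 24) = (x - 3)*(x + 4)*(x^2 + x - 6) = (x - 3)*(x + 3)*(x + 4)*(x - 2)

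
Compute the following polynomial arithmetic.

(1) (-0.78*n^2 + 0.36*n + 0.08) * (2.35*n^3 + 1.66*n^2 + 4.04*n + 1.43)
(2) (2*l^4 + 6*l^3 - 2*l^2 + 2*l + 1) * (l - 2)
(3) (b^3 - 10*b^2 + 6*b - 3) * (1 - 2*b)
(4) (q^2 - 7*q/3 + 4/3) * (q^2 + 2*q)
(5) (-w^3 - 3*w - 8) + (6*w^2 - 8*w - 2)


(1) = -1.833*n^5 - 0.4488*n^4 - 2.3656*n^3 + 0.4718*n^2 + 0.838*n + 0.1144
(2) = 2*l^5 + 2*l^4 - 14*l^3 + 6*l^2 - 3*l - 2
(3) = -2*b^4 + 21*b^3 - 22*b^2 + 12*b - 3
(4) = q^4 - q^3/3 - 10*q^2/3 + 8*q/3
(5) = -w^3 + 6*w^2 - 11*w - 10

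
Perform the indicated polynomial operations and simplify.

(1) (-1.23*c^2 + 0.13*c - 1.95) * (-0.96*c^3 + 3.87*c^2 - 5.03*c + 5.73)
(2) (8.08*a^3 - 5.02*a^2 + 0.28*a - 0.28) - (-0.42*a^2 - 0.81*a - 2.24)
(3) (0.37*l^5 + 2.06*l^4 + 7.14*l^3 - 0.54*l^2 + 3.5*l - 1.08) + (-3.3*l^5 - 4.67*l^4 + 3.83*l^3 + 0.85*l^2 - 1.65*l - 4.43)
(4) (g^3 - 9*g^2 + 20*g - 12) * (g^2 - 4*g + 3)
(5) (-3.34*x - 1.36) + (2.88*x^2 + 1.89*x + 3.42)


(1) = 1.1808*c^5 - 4.8849*c^4 + 8.562*c^3 - 15.2483*c^2 + 10.5534*c - 11.1735
(2) = 8.08*a^3 - 4.6*a^2 + 1.09*a + 1.96
(3) = -2.93*l^5 - 2.61*l^4 + 10.97*l^3 + 0.31*l^2 + 1.85*l - 5.51
(4) = g^5 - 13*g^4 + 59*g^3 - 119*g^2 + 108*g - 36
(5) = 2.88*x^2 - 1.45*x + 2.06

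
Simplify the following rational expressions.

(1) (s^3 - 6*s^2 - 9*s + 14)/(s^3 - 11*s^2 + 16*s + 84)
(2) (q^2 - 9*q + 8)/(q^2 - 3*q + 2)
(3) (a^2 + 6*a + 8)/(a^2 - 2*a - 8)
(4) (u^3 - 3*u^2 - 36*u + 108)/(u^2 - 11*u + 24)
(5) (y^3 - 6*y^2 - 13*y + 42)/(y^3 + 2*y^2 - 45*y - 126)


(1) = (s - 1)/(s - 6)
(2) = (q - 8)/(q - 2)
(3) = (a + 4)/(a - 4)
(4) = (u^2 - 36)/(u - 8)
(5) = (y - 2)/(y + 6)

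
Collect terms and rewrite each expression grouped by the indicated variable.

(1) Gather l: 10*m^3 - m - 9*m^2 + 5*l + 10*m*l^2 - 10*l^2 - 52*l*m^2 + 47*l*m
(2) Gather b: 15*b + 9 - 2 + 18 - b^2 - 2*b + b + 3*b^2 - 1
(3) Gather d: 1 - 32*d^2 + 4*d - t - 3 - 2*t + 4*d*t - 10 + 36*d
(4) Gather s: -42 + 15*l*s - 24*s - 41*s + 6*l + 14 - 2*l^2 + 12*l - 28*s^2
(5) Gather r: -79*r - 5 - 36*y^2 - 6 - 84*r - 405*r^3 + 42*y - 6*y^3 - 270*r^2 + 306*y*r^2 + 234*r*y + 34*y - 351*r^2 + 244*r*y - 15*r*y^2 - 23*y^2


(1) = l^2*(10*m - 10) + l*(-52*m^2 + 47*m + 5) + 10*m^3 - 9*m^2 - m
(2) = 2*b^2 + 14*b + 24
(3) = -32*d^2 + d*(4*t + 40) - 3*t - 12
(4) = -2*l^2 + 18*l - 28*s^2 + s*(15*l - 65) - 28
(5) = -405*r^3 + r^2*(306*y - 621) + r*(-15*y^2 + 478*y - 163) - 6*y^3 - 59*y^2 + 76*y - 11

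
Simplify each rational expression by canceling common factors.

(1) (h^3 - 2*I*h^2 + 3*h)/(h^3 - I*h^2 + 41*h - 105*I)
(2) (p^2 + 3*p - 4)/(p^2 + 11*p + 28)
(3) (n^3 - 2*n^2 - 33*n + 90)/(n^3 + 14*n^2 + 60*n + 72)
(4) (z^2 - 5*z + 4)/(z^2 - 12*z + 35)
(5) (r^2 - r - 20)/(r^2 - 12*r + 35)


(1) = (h^2 + I*h)/(h^2 + 2*I*h + 35)
(2) = (p - 1)/(p + 7)
(3) = (n^2 - 8*n + 15)/(n^2 + 8*n + 12)
(4) = (z^2 - 5*z + 4)/(z^2 - 12*z + 35)
(5) = (r + 4)/(r - 7)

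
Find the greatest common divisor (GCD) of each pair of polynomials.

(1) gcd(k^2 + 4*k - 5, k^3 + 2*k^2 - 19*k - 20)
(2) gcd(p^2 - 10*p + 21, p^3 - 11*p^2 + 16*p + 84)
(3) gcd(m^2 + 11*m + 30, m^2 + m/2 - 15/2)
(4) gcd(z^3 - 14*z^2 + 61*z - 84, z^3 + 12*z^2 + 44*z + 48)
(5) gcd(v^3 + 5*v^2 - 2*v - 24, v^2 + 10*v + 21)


(1) = k + 5
(2) = gcd((p - 7)*(p - 3), (p - 7)*(p - 6)*(p + 2)) = p - 7
(3) = gcd((m + 5)*(m + 6), (m - 5/2)*(m + 3)) = 1
(4) = 1
(5) = v + 3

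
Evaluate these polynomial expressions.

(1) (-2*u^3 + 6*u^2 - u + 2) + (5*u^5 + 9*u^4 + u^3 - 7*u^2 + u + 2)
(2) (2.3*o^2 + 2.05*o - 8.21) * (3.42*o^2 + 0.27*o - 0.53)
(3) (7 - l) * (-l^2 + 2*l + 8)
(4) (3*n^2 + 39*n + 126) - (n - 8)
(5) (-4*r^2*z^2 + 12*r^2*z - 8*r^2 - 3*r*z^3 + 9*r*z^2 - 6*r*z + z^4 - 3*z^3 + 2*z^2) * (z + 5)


(1) = 5*u^5 + 9*u^4 - u^3 - u^2 + 4
(2) = 7.866*o^4 + 7.632*o^3 - 28.7437*o^2 - 3.3032*o + 4.3513
(3) = l^3 - 9*l^2 + 6*l + 56
(4) = 3*n^2 + 38*n + 134
(5) = -4*r^2*z^3 - 8*r^2*z^2 + 52*r^2*z - 40*r^2 - 3*r*z^4 - 6*r*z^3 + 39*r*z^2 - 30*r*z + z^5 + 2*z^4 - 13*z^3 + 10*z^2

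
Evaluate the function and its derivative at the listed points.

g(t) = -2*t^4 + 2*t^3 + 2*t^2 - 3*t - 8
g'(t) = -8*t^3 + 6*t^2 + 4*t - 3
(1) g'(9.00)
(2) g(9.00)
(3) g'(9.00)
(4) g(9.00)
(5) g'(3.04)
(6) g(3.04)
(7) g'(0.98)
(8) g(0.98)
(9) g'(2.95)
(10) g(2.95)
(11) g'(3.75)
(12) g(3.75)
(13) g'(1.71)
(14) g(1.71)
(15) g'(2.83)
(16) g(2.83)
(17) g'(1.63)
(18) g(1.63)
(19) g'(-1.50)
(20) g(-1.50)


(1) = -5313.00
(2) = -11537.00
(3) = -5313.00
(4) = -11537.00
(5) = -160.15
(6) = -113.26
(7) = -0.85
(8) = -8.98
(9) = -144.36
(10) = -99.57
(11) = -325.50
(12) = -281.16
(13) = -18.62
(14) = -14.38
(15) = -124.95
(16) = -83.43
(17) = -15.18
(18) = -13.03
(19) = 31.50
(20) = -15.88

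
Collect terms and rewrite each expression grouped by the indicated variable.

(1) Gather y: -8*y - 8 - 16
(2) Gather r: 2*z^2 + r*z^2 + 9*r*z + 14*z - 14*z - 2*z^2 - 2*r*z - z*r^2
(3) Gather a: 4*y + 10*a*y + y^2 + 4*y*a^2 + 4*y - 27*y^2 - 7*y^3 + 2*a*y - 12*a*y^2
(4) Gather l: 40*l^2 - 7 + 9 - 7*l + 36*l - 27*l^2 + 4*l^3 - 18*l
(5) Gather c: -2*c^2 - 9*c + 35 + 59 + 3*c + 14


(1) = -8*y - 24
(2) = -r^2*z + r*(z^2 + 7*z)
(3) = 4*a^2*y + a*(-12*y^2 + 12*y) - 7*y^3 - 26*y^2 + 8*y
(4) = 4*l^3 + 13*l^2 + 11*l + 2
(5) = -2*c^2 - 6*c + 108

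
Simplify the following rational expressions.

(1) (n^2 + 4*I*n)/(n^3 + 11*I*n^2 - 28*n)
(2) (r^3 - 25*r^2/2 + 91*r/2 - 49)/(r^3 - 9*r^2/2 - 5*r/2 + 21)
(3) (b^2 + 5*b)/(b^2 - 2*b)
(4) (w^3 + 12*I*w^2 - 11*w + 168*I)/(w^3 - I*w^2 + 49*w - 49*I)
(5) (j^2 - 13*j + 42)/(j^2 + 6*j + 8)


(1) = 1/(n + 7*I)
(2) = (r^2 - 9*r + 14)/(r^2 - r - 6)
(3) = (b + 5)/(b - 2)
(4) = (w^2 + 5*I*w + 24)/(w^2 - 8*I*w - 7)
(5) = (j^2 - 13*j + 42)/(j^2 + 6*j + 8)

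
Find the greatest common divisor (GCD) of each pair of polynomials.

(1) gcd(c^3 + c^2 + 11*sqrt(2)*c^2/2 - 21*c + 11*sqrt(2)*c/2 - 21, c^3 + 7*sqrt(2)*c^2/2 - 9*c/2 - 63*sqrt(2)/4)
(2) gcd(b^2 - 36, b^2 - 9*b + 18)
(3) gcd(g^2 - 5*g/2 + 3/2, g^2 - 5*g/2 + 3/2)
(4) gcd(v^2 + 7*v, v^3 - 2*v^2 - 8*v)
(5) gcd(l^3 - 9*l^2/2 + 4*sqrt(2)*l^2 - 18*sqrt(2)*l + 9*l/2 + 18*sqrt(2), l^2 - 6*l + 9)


(1) = c - 3*sqrt(2)/2
(2) = gcd((b - 6)*(b + 6), (b - 6)*(b - 3)) = b - 6
(3) = gcd((g - 3/2)*(g - 1), (g - 3/2)*(g - 1)) = g^2 - 5*g/2 + 3/2
(4) = v
(5) = l - 3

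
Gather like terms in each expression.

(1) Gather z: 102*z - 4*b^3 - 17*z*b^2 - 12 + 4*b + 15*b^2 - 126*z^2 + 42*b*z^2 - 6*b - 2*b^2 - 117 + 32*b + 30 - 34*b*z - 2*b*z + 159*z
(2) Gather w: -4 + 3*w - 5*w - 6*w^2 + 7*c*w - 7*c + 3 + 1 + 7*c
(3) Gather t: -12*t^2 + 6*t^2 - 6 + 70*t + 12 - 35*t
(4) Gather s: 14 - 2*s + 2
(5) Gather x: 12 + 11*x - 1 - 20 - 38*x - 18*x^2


(1) = -4*b^3 + 13*b^2 + 30*b + z^2*(42*b - 126) + z*(-17*b^2 - 36*b + 261) - 99
(2) = -6*w^2 + w*(7*c - 2)
(3) = -6*t^2 + 35*t + 6
(4) = 16 - 2*s
(5) = -18*x^2 - 27*x - 9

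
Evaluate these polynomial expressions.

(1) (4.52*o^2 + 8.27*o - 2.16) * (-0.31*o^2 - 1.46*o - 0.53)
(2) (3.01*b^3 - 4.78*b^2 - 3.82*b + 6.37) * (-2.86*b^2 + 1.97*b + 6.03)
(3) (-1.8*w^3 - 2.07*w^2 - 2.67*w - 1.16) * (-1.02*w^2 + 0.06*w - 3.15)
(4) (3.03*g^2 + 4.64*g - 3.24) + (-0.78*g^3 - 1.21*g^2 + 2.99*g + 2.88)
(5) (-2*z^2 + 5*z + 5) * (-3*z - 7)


(1) = -1.4012*o^4 - 9.1629*o^3 - 13.8002*o^2 - 1.2295*o + 1.1448
(2) = -8.6086*b^5 + 19.6005*b^4 + 19.6589*b^3 - 54.567*b^2 - 10.4857*b + 38.4111
(3) = 1.836*w^5 + 2.0034*w^4 + 8.2692*w^3 + 7.5435*w^2 + 8.3409*w + 3.654
(4) = -0.78*g^3 + 1.82*g^2 + 7.63*g - 0.36
(5) = 6*z^3 - z^2 - 50*z - 35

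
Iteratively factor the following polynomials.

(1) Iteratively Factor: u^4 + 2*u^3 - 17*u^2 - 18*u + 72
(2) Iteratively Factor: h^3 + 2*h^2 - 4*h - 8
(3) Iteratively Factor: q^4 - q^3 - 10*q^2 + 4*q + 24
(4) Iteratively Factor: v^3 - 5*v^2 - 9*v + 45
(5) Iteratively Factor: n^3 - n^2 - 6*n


(1) = (u - 2)*(u^3 + 4*u^2 - 9*u - 36) = (u - 3)*(u - 2)*(u^2 + 7*u + 12) = (u - 3)*(u - 2)*(u + 4)*(u + 3)
(2) = (h + 2)*(h^2 - 4) = (h - 2)*(h + 2)*(h + 2)
(3) = (q + 2)*(q^3 - 3*q^2 - 4*q + 12) = (q + 2)^2*(q^2 - 5*q + 6) = (q - 2)*(q + 2)^2*(q - 3)
(4) = (v - 5)*(v^2 - 9) = (v - 5)*(v + 3)*(v - 3)
(5) = (n + 2)*(n^2 - 3*n) = (n - 3)*(n + 2)*(n)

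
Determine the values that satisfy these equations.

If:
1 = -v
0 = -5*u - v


Then:
u = 1/5
v = -1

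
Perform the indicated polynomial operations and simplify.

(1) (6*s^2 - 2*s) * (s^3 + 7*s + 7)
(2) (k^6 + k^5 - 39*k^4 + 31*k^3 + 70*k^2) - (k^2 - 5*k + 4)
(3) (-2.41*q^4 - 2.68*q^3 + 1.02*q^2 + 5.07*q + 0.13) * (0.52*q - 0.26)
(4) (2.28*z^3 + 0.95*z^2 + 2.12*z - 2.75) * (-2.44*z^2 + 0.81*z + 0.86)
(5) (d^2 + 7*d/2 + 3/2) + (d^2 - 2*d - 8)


(1) = 6*s^5 - 2*s^4 + 42*s^3 + 28*s^2 - 14*s
(2) = k^6 + k^5 - 39*k^4 + 31*k^3 + 69*k^2 + 5*k - 4
(3) = -1.2532*q^5 - 0.767*q^4 + 1.2272*q^3 + 2.3712*q^2 - 1.2506*q - 0.0338
(4) = -5.5632*z^5 - 0.4712*z^4 - 2.4425*z^3 + 9.2442*z^2 - 0.4043*z - 2.365
(5) = 2*d^2 + 3*d/2 - 13/2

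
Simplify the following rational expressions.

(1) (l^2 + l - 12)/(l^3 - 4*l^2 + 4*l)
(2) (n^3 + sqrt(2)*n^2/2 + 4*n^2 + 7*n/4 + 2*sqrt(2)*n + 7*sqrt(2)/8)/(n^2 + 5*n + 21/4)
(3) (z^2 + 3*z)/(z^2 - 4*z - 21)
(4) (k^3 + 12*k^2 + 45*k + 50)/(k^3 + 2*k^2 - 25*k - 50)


(1) = (l^2 + l - 12)/(l^3 - 4*l^2 + 4*l)
(2) = (32*n^2 + n*(16 + 16*sqrt(2)) + 8*sqrt(2))/(32*n + 48)
(3) = z/(z - 7)
(4) = (k + 5)/(k - 5)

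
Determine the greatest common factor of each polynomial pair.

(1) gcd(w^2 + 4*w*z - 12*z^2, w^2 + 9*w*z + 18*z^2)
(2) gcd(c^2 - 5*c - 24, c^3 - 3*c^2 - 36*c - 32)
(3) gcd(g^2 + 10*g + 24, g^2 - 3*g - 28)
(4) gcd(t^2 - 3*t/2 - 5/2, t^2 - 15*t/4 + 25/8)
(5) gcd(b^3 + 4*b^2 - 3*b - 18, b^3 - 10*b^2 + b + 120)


(1) = w + 6*z
(2) = c - 8
(3) = g + 4
(4) = t - 5/2
(5) = gcd((b - 2)*(b + 3)^2, (b - 8)*(b - 5)*(b + 3)) = b + 3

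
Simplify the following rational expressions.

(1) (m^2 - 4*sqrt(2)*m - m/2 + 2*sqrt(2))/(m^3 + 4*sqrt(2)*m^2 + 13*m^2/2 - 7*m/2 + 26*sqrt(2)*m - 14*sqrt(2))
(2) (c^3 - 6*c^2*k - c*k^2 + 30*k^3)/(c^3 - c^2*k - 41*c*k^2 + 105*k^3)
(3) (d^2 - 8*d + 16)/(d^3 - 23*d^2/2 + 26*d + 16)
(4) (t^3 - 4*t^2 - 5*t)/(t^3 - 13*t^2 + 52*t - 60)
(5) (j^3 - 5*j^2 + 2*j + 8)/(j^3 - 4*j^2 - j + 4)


(1) = (4*m - 16*sqrt(2))/(4*m^2 + m*(16*sqrt(2) + 28) + 112*sqrt(2))
(2) = (c + 2*k)/(c + 7*k)
(3) = (2*d - 8)/(2*d^2 - 15*d - 8)
(4) = (t^2 + t)/(t^2 - 8*t + 12)
(5) = (j - 2)/(j - 1)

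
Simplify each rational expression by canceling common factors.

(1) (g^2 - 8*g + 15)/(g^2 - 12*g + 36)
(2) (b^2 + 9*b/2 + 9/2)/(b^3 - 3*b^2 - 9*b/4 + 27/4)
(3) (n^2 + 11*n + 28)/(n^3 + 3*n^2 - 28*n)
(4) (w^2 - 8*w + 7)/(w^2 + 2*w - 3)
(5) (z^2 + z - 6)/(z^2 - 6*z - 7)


(1) = (g^2 - 8*g + 15)/(g^2 - 12*g + 36)
(2) = (2*b + 6)/(2*b^2 - 9*b + 9)
(3) = (n + 4)/(n^2 - 4*n)
(4) = (w - 7)/(w + 3)
(5) = (z^2 + z - 6)/(z^2 - 6*z - 7)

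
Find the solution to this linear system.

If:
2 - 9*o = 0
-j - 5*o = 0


Then:
j = -10/9
o = 2/9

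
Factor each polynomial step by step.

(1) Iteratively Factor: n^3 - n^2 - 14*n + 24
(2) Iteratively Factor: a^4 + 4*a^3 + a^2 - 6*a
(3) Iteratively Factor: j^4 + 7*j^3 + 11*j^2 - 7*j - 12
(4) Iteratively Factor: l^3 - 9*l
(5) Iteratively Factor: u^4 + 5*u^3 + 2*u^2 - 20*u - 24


(1) = (n - 3)*(n^2 + 2*n - 8) = (n - 3)*(n + 4)*(n - 2)
(2) = (a + 3)*(a^3 + a^2 - 2*a) = (a - 1)*(a + 3)*(a^2 + 2*a) = a*(a - 1)*(a + 3)*(a + 2)
(3) = (j - 1)*(j^3 + 8*j^2 + 19*j + 12) = (j - 1)*(j + 1)*(j^2 + 7*j + 12) = (j - 1)*(j + 1)*(j + 4)*(j + 3)
(4) = (l)*(l^2 - 9) = l*(l + 3)*(l - 3)
(5) = (u + 2)*(u^3 + 3*u^2 - 4*u - 12) = (u - 2)*(u + 2)*(u^2 + 5*u + 6) = (u - 2)*(u + 2)^2*(u + 3)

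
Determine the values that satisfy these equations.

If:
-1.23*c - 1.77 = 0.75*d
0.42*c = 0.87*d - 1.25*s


Then:
c = -0.676846437080355*s - 1.11176088369071
d = 1.11002815681178*s - 0.536712150747238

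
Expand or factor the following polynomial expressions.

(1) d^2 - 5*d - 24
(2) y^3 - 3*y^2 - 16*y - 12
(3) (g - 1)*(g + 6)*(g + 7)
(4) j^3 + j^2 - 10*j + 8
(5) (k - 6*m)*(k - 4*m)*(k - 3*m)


(1) = (d - 8)*(d + 3)
(2) = (y - 6)*(y + 1)*(y + 2)
(3) = g^3 + 12*g^2 + 29*g - 42
(4) = (j - 2)*(j - 1)*(j + 4)
(5) = k^3 - 13*k^2*m + 54*k*m^2 - 72*m^3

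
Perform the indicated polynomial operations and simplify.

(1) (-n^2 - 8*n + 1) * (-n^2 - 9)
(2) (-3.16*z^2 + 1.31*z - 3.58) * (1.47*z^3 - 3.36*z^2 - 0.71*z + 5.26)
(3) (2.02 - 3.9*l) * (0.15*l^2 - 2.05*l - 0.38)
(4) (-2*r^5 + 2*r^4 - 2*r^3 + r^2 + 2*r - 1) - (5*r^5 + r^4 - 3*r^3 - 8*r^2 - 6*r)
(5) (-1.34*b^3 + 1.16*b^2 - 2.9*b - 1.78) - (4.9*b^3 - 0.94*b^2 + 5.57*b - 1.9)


(1) = n^4 + 8*n^3 + 8*n^2 + 72*n - 9
(2) = -4.6452*z^5 + 12.5433*z^4 - 7.4206*z^3 - 5.5229*z^2 + 9.4324*z - 18.8308
(3) = -0.585*l^3 + 8.298*l^2 - 2.659*l - 0.7676
(4) = -7*r^5 + r^4 + r^3 + 9*r^2 + 8*r - 1
(5) = -6.24*b^3 + 2.1*b^2 - 8.47*b + 0.12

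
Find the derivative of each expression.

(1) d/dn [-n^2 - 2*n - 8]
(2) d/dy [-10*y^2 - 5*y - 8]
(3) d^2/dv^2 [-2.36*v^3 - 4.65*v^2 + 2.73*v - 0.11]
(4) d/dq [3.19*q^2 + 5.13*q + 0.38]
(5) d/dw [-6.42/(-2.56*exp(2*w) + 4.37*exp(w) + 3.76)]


(1) = -2*n - 2
(2) = -20*y - 5
(3) = -14.16*v - 9.3
(4) = 6.38*q + 5.13
(5) = (28.0554 - 32.8704*exp(w))*exp(w)/(-2.56*exp(2*w) + 4.37*exp(w) + 3.76)^2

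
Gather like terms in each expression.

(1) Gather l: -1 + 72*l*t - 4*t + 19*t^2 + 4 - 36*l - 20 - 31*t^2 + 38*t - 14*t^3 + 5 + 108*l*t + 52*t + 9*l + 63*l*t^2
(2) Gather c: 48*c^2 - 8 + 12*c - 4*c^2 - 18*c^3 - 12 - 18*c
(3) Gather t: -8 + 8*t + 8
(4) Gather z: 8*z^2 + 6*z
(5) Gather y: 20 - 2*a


(1) = l*(63*t^2 + 180*t - 27) - 14*t^3 - 12*t^2 + 86*t - 12
(2) = -18*c^3 + 44*c^2 - 6*c - 20
(3) = 8*t
(4) = 8*z^2 + 6*z
(5) = 20 - 2*a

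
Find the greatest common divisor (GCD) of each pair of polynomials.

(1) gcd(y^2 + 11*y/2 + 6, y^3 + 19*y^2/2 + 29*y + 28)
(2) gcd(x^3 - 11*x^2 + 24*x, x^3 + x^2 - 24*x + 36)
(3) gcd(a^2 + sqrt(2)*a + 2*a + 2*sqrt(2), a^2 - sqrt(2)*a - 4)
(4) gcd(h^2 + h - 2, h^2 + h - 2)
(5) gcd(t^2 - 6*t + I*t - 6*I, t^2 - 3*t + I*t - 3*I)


(1) = y + 4
(2) = gcd(x*(x - 8)*(x - 3), (x - 3)*(x - 2)*(x + 6)) = x - 3
(3) = a + sqrt(2)
(4) = h^2 + h - 2
(5) = t + I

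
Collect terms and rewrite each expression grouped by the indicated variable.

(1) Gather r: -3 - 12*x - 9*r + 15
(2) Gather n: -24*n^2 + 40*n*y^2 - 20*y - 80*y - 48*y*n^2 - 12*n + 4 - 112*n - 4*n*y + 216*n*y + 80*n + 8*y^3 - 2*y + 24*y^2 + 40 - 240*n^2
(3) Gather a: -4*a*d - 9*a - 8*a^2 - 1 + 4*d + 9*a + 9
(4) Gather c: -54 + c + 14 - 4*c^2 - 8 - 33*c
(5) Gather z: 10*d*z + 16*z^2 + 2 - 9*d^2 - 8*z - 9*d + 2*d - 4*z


(1) = -9*r - 12*x + 12
(2) = n^2*(-48*y - 264) + n*(40*y^2 + 212*y - 44) + 8*y^3 + 24*y^2 - 102*y + 44
(3) = -8*a^2 - 4*a*d + 4*d + 8
(4) = -4*c^2 - 32*c - 48
(5) = -9*d^2 - 7*d + 16*z^2 + z*(10*d - 12) + 2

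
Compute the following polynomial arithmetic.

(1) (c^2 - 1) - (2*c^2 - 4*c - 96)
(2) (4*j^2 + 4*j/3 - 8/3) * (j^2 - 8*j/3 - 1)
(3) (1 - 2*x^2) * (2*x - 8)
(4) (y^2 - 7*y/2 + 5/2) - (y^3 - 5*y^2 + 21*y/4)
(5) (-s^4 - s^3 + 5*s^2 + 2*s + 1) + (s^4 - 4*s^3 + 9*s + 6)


(1) = -c^2 + 4*c + 95
(2) = 4*j^4 - 28*j^3/3 - 92*j^2/9 + 52*j/9 + 8/3
(3) = -4*x^3 + 16*x^2 + 2*x - 8
(4) = -y^3 + 6*y^2 - 35*y/4 + 5/2
(5) = -5*s^3 + 5*s^2 + 11*s + 7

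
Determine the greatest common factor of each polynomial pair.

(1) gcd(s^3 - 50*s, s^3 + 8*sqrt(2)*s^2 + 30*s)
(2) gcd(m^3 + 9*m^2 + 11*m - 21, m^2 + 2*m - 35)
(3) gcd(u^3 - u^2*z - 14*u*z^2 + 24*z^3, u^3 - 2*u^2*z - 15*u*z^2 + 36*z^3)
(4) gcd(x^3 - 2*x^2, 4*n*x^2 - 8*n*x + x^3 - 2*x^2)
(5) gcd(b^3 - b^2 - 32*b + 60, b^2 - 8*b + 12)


(1) = gcd(s*(s - 5*sqrt(2))*(s + 5*sqrt(2)), s*(s + 3*sqrt(2))*(s + 5*sqrt(2))) = s^2 + 5*sqrt(2)*s
(2) = gcd((m - 1)*(m + 3)*(m + 7), (m - 5)*(m + 7)) = m + 7
(3) = gcd((u - 3*z)*(u - 2*z)*(u + 4*z), (u - 3*z)^2*(u + 4*z)) = -u^2 - u*z + 12*z^2
(4) = x^2 - 2*x
(5) = gcd((b - 5)*(b - 2)*(b + 6), (b - 6)*(b - 2)) = b - 2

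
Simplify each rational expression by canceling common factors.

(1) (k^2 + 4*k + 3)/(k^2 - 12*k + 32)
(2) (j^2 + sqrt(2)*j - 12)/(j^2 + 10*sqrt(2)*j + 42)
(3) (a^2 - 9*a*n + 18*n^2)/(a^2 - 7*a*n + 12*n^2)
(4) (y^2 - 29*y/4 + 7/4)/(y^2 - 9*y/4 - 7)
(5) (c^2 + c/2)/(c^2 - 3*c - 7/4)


(1) = (k^2 + 4*k + 3)/(k^2 - 12*k + 32)
(2) = (j - 2*sqrt(2))/(j + 7*sqrt(2))
(3) = (a - 6*n)/(a - 4*n)
(4) = (4*y^2 - 29*y + 7)/(4*y^2 - 9*y - 28)
(5) = 2*c/(2*c - 7)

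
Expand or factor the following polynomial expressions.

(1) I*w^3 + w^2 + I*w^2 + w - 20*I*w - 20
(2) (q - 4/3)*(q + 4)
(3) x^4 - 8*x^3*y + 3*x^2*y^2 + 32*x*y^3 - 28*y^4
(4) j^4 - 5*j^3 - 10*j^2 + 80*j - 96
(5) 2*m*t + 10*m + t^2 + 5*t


(1) = (w - 4)*(w + 5)*(I*w + 1)
(2) = q^2 + 8*q/3 - 16/3
(3) = (x - 7*y)*(x - 2*y)*(x - y)*(x + 2*y)
(4) = (j - 4)*(j - 3)*(j - 2)*(j + 4)
(5) = (2*m + t)*(t + 5)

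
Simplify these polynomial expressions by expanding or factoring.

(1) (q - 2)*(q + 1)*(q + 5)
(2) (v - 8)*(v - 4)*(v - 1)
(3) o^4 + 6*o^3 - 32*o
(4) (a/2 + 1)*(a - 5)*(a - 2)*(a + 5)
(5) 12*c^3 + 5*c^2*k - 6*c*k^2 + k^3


(1) = q^3 + 4*q^2 - 7*q - 10
(2) = v^3 - 13*v^2 + 44*v - 32
(3) = o*(o - 2)*(o + 4)^2
(4) = a^4/2 - 29*a^2/2 + 50
(5) = (-4*c + k)*(-3*c + k)*(c + k)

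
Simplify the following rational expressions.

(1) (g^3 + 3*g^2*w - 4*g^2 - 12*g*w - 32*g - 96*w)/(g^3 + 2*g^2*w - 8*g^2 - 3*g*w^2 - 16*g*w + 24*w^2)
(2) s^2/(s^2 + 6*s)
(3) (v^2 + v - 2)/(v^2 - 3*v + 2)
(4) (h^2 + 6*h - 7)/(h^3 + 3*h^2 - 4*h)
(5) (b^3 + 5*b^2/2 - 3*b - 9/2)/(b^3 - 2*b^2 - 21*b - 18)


(1) = (-g - 4)/(-g + w)
(2) = s/(s + 6)
(3) = (v + 2)/(v - 2)
(4) = (h + 7)/(h^2 + 4*h)
(5) = (2*b - 3)/(2*b - 12)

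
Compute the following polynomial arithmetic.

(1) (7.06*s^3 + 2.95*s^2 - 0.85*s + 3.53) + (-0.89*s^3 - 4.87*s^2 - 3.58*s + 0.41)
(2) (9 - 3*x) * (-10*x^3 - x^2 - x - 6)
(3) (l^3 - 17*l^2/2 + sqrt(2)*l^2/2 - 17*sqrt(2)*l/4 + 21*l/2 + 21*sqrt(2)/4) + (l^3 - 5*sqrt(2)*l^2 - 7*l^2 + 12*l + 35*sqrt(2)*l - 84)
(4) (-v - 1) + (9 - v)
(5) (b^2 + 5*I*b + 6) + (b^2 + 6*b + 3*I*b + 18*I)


(1) = 6.17*s^3 - 1.92*s^2 - 4.43*s + 3.94
(2) = 30*x^4 - 87*x^3 - 6*x^2 + 9*x - 54
(3) = 2*l^3 - 31*l^2/2 - 9*sqrt(2)*l^2/2 + 45*l/2 + 123*sqrt(2)*l/4 - 84 + 21*sqrt(2)/4
(4) = 8 - 2*v
(5) = 2*b^2 + 6*b + 8*I*b + 6 + 18*I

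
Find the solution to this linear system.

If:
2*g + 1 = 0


Then:
g = -1/2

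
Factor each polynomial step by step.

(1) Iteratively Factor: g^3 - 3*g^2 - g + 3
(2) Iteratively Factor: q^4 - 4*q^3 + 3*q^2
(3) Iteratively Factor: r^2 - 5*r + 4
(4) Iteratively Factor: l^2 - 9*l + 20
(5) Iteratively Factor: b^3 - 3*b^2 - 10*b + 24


(1) = (g + 1)*(g^2 - 4*g + 3) = (g - 1)*(g + 1)*(g - 3)
(2) = (q)*(q^3 - 4*q^2 + 3*q) = q^2*(q^2 - 4*q + 3) = q^2*(q - 3)*(q - 1)
(3) = (r - 4)*(r - 1)
(4) = (l - 5)*(l - 4)
(5) = (b - 2)*(b^2 - b - 12) = (b - 2)*(b + 3)*(b - 4)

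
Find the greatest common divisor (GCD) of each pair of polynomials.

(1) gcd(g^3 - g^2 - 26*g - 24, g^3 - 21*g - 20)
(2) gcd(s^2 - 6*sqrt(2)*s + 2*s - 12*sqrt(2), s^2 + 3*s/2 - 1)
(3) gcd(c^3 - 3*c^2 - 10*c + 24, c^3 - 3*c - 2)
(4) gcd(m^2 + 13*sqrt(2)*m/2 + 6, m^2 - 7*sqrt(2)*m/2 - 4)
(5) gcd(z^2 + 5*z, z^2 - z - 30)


(1) = gcd((g - 6)*(g + 1)*(g + 4), (g - 5)*(g + 1)*(g + 4)) = g^2 + 5*g + 4
(2) = s + 2
(3) = c - 2
(4) = m + sqrt(2)/2
(5) = z + 5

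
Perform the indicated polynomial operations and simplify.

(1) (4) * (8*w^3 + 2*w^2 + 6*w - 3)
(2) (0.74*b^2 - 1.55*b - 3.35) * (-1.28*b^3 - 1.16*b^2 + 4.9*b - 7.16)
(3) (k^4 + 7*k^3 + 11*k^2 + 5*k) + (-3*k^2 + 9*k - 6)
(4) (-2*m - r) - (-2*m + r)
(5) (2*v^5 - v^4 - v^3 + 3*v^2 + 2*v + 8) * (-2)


(1) = 32*w^3 + 8*w^2 + 24*w - 12
(2) = -0.9472*b^5 + 1.1256*b^4 + 9.712*b^3 - 9.0074*b^2 - 5.317*b + 23.986
(3) = k^4 + 7*k^3 + 8*k^2 + 14*k - 6
(4) = -2*r
(5) = -4*v^5 + 2*v^4 + 2*v^3 - 6*v^2 - 4*v - 16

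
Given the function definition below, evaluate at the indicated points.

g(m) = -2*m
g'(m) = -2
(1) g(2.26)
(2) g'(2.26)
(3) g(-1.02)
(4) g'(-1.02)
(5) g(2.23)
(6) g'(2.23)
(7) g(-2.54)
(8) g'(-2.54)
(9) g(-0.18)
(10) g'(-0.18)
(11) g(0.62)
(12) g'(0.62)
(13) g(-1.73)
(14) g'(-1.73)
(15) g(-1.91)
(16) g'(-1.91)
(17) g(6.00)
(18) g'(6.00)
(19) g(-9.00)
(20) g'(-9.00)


(1) = -4.52
(2) = -2.00
(3) = 2.04
(4) = -2.00
(5) = -4.46
(6) = -2.00
(7) = 5.08
(8) = -2.00
(9) = 0.36
(10) = -2.00
(11) = -1.24
(12) = -2.00
(13) = 3.46
(14) = -2.00
(15) = 3.82
(16) = -2.00
(17) = -12.00
(18) = -2.00
(19) = 18.00
(20) = -2.00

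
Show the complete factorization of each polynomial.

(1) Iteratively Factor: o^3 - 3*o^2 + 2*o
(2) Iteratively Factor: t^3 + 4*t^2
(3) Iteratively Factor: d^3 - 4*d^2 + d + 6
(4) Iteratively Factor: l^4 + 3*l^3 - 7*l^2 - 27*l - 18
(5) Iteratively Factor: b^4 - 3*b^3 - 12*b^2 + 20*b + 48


(1) = (o - 1)*(o^2 - 2*o) = o*(o - 1)*(o - 2)
(2) = (t)*(t^2 + 4*t) = t*(t + 4)*(t)
(3) = (d - 3)*(d^2 - d - 2) = (d - 3)*(d - 2)*(d + 1)
(4) = (l - 3)*(l^3 + 6*l^2 + 11*l + 6) = (l - 3)*(l + 3)*(l^2 + 3*l + 2) = (l - 3)*(l + 1)*(l + 3)*(l + 2)
(5) = (b - 3)*(b^3 - 12*b - 16) = (b - 3)*(b + 2)*(b^2 - 2*b - 8) = (b - 4)*(b - 3)*(b + 2)*(b + 2)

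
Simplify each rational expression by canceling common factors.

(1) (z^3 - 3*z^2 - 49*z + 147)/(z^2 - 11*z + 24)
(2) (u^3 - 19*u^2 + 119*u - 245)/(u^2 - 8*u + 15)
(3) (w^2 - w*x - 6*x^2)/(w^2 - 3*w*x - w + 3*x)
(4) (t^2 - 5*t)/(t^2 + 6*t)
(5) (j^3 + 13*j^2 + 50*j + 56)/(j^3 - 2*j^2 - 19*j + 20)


(1) = (z^2 - 49)/(z - 8)
(2) = (u^2 - 14*u + 49)/(u - 3)
(3) = (w + 2*x)/(w - 1)
(4) = (t - 5)/(t + 6)
(5) = (j^2 + 9*j + 14)/(j^2 - 6*j + 5)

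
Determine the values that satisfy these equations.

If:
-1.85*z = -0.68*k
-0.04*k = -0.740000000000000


Then:
k = 18.50
z = 6.80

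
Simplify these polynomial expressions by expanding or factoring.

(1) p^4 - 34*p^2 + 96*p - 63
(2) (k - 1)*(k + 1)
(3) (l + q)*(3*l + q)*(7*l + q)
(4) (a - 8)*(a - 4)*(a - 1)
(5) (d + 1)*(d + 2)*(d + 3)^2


(1) = (p - 3)^2*(p - 1)*(p + 7)
(2) = k^2 - 1
(3) = 21*l^3 + 31*l^2*q + 11*l*q^2 + q^3
(4) = a^3 - 13*a^2 + 44*a - 32
(5) = d^4 + 9*d^3 + 29*d^2 + 39*d + 18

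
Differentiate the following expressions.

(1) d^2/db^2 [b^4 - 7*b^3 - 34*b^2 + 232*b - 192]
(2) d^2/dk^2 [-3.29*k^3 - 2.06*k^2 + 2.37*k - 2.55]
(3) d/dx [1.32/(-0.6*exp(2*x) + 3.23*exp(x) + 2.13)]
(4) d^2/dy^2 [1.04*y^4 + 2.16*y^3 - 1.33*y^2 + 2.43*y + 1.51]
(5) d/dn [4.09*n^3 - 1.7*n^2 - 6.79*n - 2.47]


(1) = 12*b^2 - 42*b - 68
(2) = -19.74*k - 4.12
(3) = (1.584*exp(x) - 4.2636)*exp(x)/(-0.6*exp(2*x) + 3.23*exp(x) + 2.13)^2
(4) = 12.48*y^2 + 12.96*y - 2.66
(5) = 12.27*n^2 - 3.4*n - 6.79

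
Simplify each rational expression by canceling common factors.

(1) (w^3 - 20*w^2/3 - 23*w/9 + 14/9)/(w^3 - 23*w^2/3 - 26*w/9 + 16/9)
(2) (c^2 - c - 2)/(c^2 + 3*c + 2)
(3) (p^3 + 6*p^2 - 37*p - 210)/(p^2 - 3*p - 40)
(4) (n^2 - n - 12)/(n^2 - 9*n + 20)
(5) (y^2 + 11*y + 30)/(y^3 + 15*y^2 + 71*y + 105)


(1) = (w - 7)/(w - 8)
(2) = (c - 2)/(c + 2)
(3) = (p^2 + p - 42)/(p - 8)
(4) = (n + 3)/(n - 5)
(5) = (y + 6)/(y^2 + 10*y + 21)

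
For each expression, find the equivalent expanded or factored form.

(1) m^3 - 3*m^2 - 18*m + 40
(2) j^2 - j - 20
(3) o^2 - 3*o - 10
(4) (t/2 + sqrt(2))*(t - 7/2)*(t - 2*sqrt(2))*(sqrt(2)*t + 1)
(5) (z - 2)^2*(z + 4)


(1) = (m - 5)*(m - 2)*(m + 4)
(2) = (j - 5)*(j + 4)
(3) = (o - 5)*(o + 2)
(4) = sqrt(2)*t^4/2 - 7*sqrt(2)*t^3/4 + t^3/2 - 4*sqrt(2)*t^2 - 7*t^2/4 - 4*t + 14*sqrt(2)*t + 14
(5) = z^3 - 12*z + 16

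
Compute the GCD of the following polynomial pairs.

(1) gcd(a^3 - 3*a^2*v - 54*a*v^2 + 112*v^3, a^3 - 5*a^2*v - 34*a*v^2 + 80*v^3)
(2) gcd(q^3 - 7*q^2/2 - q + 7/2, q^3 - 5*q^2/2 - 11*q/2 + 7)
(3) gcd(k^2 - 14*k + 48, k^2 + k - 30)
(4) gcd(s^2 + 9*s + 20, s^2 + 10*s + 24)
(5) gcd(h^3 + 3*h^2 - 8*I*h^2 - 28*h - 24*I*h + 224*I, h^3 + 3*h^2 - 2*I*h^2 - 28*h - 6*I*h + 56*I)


(1) = a^2 - 10*a*v + 16*v^2
(2) = gcd((q - 7/2)*(q - 1)*(q + 1), (q - 7/2)*(q - 1)*(q + 2)) = q^2 - 9*q/2 + 7/2
(3) = 1
(4) = gcd((s + 4)*(s + 5), (s + 4)*(s + 6)) = s + 4
(5) = gcd((h - 4)*(h + 7)*(h - 8*I), (h - 4)*(h + 7)*(h - 2*I)) = h^2 + 3*h - 28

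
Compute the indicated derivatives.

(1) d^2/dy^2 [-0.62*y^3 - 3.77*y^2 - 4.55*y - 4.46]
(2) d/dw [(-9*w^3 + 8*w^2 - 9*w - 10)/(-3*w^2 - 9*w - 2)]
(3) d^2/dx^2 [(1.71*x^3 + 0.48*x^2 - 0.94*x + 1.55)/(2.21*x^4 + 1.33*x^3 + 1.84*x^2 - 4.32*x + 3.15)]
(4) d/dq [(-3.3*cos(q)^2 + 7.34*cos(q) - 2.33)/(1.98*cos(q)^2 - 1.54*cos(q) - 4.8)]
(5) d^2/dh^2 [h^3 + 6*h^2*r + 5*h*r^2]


(1) = -3.72*y - 7.54
(2) = (27*w^4 + 162*w^3 - 45*w^2 - 92*w - 72)/(9*w^4 + 54*w^3 + 93*w^2 + 36*w + 4)
(3) = (16.703622*x^9 + 14.066208*x^8 - 88.348728*x^7 + 325.184972*x^6 - 67.991874*x^5 - 70.912008*x^4 + 138.68796*x^3 - 260.4849*x^2 + 21.6081*x + 23.8284)/(10.793861*x^12 + 19.487559*x^11 + 38.688039*x^10 - 28.495427*x^9 + 2.178945*x^8 - 59.264718*x^7 + 160.100857*x^6 - 103.6044*x^5 + 92.204703*x^4 - 191.263113*x^3 + 231.13188*x^2 - 128.5956*x + 31.255875)
(4) = (9.4512*cos(q)^2 - 40.9068*cos(q) + 38.8202)*sin(q)/(3.9204*cos(q)^4 - 6.0984*cos(q)^3 - 16.6364*cos(q)^2 + 14.784*cos(q) + 23.04)
(5) = 6*h + 12*r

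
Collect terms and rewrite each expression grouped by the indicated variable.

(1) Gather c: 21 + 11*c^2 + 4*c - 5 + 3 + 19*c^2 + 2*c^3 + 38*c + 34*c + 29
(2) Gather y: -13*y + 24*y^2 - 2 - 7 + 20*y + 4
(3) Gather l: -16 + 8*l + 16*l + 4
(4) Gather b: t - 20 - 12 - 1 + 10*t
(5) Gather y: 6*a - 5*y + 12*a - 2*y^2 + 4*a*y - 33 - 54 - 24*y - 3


(1) = 2*c^3 + 30*c^2 + 76*c + 48
(2) = 24*y^2 + 7*y - 5
(3) = 24*l - 12
(4) = 11*t - 33
(5) = 18*a - 2*y^2 + y*(4*a - 29) - 90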